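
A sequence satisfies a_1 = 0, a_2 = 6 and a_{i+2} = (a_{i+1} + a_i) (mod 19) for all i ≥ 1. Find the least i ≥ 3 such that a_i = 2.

Listing terms: a_1 = 0; a_2 = 6; a_3 = 6; a_4 = 12; a_5 = 18; a_6 = 11; a_7 = 10; a_8 = 2; a_9 = 12; a_{10} = 14; a_{11} = 7; a_{12} = 2; a_{13} = 9; a_{14} = 11; a_{15} = 1; a_{16} = 12; a_{17} = 13; a_{18} = 6; a_{19} = 0; a_{20} = 6.
The sequence repeats with period 18.
The value 2 first appears (with i ≥ 3) at a_8.

8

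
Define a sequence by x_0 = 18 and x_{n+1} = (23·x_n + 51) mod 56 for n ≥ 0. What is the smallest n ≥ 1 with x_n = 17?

1

x_0 = 18, x_1 = 17, x_2 = 50, x_3 = 25, x_4 = 10, x_5 = 1, x_6 = 18.
The sequence repeats with period 6.
The value 17 first appears (with n ≥ 1) at x_1.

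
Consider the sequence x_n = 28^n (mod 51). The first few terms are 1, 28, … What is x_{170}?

49

Computing terms: x_0 = 1, x_1 = 28, x_2 = 19, x_3 = 22, x_4 = 4, x_5 = 10, x_6 = 25, x_7 = 37, x_8 = 16, x_9 = 40, x_{10} = 49, x_{11} = 46, x_{12} = 13, x_{13} = 7, x_{14} = 43, x_{15} = 31, x_{16} = 1.
Since x_{16} = x_0 = 1, the sequence is periodic with period 16.
So x_{170} = x_{0 + ((170-0) mod 16)} = x_{10} = 49.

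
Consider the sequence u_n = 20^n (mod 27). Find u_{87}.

u_0 = 1, u_1 = 20, u_2 = 22, u_3 = 8, u_4 = 25, u_5 = 14, u_6 = 10, u_7 = 11, u_8 = 4, u_9 = 26, u_{10} = 7, u_{11} = 5, u_{12} = 19, u_{13} = 2, u_{14} = 13, u_{15} = 17, u_{16} = 16, u_{17} = 23, u_{18} = 1.
Since u_{18} = u_0 = 1, the sequence is periodic with period 18.
So u_{87} = u_{0 + ((87-0) mod 18)} = u_{15} = 17.

17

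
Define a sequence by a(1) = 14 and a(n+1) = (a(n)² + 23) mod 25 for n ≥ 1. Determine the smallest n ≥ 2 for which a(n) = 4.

4

Listing terms: a(1) = 14,  a(2) = 19,  a(3) = 9,  a(4) = 4,  a(5) = 14.
Since a(5) = a(1) = 14, the sequence is periodic with period 4.
The value 4 first appears (with n ≥ 2) at a(4).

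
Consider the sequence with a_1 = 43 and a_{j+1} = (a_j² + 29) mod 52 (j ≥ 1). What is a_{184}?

42

Listing terms: a_1 = 43, a_2 = 6, a_3 = 13, a_4 = 42, a_5 = 25, a_6 = 30, a_7 = 45, a_8 = 26, a_9 = 29, a_{10} = 38, a_{11} = 17, a_{12} = 6.
Since a_{12} = a_2 = 6, the sequence is eventually periodic: after a pre-period of length 1 it cycles with period 10.
For j ≥ 2, a_j depends only on (j - 2) mod 10. (184 - 2) mod 10 = 2, so a_{184} = a_4 = 42.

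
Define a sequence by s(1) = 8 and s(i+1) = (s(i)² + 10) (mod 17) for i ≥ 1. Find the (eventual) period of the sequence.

We have s(1) = 8,  s(2) = 6,  s(3) = 12,  s(4) = 1,  s(5) = 11,  s(6) = 12.
Since s(6) = s(3) = 12, the sequence is eventually periodic: after a pre-period of length 2 it cycles with period 3.

3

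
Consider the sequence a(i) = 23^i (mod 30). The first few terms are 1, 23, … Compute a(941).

Computing terms: a(0) = 1,  a(1) = 23,  a(2) = 19,  a(3) = 17,  a(4) = 1.
Since a(4) = a(0) = 1, the sequence is periodic with period 4.
So a(941) = a(0 + ((941-0) mod 4)) = a(1) = 23.

23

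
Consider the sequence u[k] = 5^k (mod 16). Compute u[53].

5

We have u[0] = 1,  u[1] = 5,  u[2] = 9,  u[3] = 13,  u[4] = 1.
The sequence repeats with period 4.
So u[53] = u[0 + ((53-0) mod 4)] = u[1] = 5.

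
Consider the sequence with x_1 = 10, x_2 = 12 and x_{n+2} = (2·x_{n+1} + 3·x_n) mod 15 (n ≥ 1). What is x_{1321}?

Listing terms: x_1 = 10, x_2 = 12, x_3 = 9, x_4 = 9, x_5 = 0, x_6 = 12, x_7 = 9.
Since (x_6, x_7) = (x_2, x_3) = (12, 9) (two consecutive terms determine the rest), the sequence is eventually periodic: after a pre-period of length 1 it cycles with period 4.
For n ≥ 2, x_n depends only on (n - 2) mod 4. (1321 - 2) mod 4 = 3, so x_{1321} = x_5 = 0.

0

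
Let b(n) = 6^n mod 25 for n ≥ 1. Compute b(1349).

21

Computing terms: b(1) = 6,  b(2) = 11,  b(3) = 16,  b(4) = 21,  b(5) = 1,  b(6) = 6.
Since b(6) = b(1) = 6, the sequence is periodic with period 5.
(1349 - 1) mod 5 = 3, so b(1349) = b(4) = 21.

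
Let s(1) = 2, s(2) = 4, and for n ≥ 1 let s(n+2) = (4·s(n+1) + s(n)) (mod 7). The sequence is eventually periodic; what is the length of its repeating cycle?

We have s(1) = 2, s(2) = 4, s(3) = 4, s(4) = 6, s(5) = 0, s(6) = 6, s(7) = 3, s(8) = 4, s(9) = 5, s(10) = 3, s(11) = 3, s(12) = 1, s(13) = 0, s(14) = 1, s(15) = 4, s(16) = 3, s(17) = 2, s(18) = 4.
The sequence repeats with period 16.

16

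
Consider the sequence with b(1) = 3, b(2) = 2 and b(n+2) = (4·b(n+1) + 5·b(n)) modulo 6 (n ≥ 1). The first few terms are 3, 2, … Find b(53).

Computing terms: b(1) = 3,  b(2) = 2,  b(3) = 5,  b(4) = 0,  b(5) = 1,  b(6) = 4,  b(7) = 3,  b(8) = 2.
Since (b(7), b(8)) = (b(1), b(2)) = (3, 2) (two consecutive terms determine the rest), the sequence is periodic with period 6.
(53 - 1) mod 6 = 4, so b(53) = b(5) = 1.

1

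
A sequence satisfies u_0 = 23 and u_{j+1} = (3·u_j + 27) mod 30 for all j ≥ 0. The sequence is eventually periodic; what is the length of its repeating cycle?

4

Listing terms: u_0 = 23, u_1 = 6, u_2 = 15, u_3 = 12, u_4 = 3, u_5 = 6.
Since u_5 = u_1 = 6, the sequence is eventually periodic: after a pre-period of length 1 it cycles with period 4.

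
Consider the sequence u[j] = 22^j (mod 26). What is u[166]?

22

u[1] = 22,  u[2] = 16,  u[3] = 14,  u[4] = 22.
Since u[4] = u[1] = 22, the sequence is periodic with period 3.
So u[166] = u[1 + ((166-1) mod 3)] = u[1] = 22.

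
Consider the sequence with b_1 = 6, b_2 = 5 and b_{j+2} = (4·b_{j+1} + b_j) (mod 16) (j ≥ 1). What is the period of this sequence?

We have b_1 = 6; b_2 = 5; b_3 = 10; b_4 = 13; b_5 = 14; b_6 = 5; b_7 = 2; b_8 = 13; b_9 = 6; b_{10} = 5.
The sequence repeats with period 8.

8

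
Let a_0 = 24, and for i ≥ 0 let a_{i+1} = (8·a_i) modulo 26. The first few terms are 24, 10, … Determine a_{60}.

24

a_0 = 24; a_1 = 10; a_2 = 2; a_3 = 16; a_4 = 24.
The sequence repeats with period 4.
So a_{60} = a_{0 + ((60-0) mod 4)} = a_0 = 24.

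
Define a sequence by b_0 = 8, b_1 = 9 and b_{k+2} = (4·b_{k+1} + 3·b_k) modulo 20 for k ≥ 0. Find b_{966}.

Listing terms: b_0 = 8; b_1 = 9; b_2 = 0; b_3 = 7; b_4 = 8; b_5 = 13; b_6 = 16; b_7 = 3; b_8 = 0; b_9 = 9; b_{10} = 16; b_{11} = 11; b_{12} = 12; b_{13} = 1; b_{14} = 0; b_{15} = 3; b_{16} = 12; b_{17} = 17; b_{18} = 4; b_{19} = 7; b_{20} = 0; b_{21} = 1; b_{22} = 4; b_{23} = 19; b_{24} = 8; b_{25} = 9.
The sequence repeats with period 24.
(966 - 0) mod 24 = 6, so b_{966} = b_6 = 16.

16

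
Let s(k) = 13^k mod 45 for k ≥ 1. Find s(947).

s(1) = 13; s(2) = 34; s(3) = 37; s(4) = 31; s(5) = 43; s(6) = 19; s(7) = 22; s(8) = 16; s(9) = 28; s(10) = 4; s(11) = 7; s(12) = 1; s(13) = 13.
Since s(13) = s(1) = 13, the sequence is periodic with period 12.
(947 - 1) mod 12 = 10, so s(947) = s(11) = 7.

7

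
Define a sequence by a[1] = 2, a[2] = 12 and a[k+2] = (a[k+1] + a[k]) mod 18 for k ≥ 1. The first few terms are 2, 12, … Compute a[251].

8

We have a[1] = 2, a[2] = 12, a[3] = 14, a[4] = 8, a[5] = 4, a[6] = 12, a[7] = 16, a[8] = 10, a[9] = 8, a[10] = 0, a[11] = 8, a[12] = 8, a[13] = 16, a[14] = 6, a[15] = 4, a[16] = 10, a[17] = 14, a[18] = 6, a[19] = 2, a[20] = 8, a[21] = 10, a[22] = 0, a[23] = 10, a[24] = 10, a[25] = 2, a[26] = 12.
Since (a[25], a[26]) = (a[1], a[2]) = (2, 12) (two consecutive terms determine the rest), the sequence is periodic with period 24.
So a[251] = a[1 + ((251-1) mod 24)] = a[11] = 8.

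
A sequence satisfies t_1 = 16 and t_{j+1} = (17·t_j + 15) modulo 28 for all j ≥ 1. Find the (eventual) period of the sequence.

12

Listing terms: t_1 = 16; t_2 = 7; t_3 = 22; t_4 = 25; t_5 = 20; t_6 = 19; t_7 = 2; t_8 = 21; t_9 = 8; t_{10} = 11; t_{11} = 6; t_{12} = 5; t_{13} = 16.
Since t_{13} = t_1 = 16, the sequence is periodic with period 12.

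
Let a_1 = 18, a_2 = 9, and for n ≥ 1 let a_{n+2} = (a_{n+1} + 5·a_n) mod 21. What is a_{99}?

Listing terms: a_1 = 18; a_2 = 9; a_3 = 15; a_4 = 18; a_5 = 9.
Since (a_4, a_5) = (a_1, a_2) = (18, 9) (two consecutive terms determine the rest), the sequence is periodic with period 3.
So a_{99} = a_{1 + ((99-1) mod 3)} = a_3 = 15.

15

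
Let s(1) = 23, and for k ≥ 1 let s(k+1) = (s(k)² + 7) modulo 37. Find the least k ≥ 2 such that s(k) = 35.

3

s(1) = 23, s(2) = 18, s(3) = 35, s(4) = 11, s(5) = 17, s(6) = 0, s(7) = 7, s(8) = 19, s(9) = 35.
Since s(9) = s(3) = 35, the sequence is eventually periodic: after a pre-period of length 2 it cycles with period 6.
The value 35 first appears (with k ≥ 2) at s(3).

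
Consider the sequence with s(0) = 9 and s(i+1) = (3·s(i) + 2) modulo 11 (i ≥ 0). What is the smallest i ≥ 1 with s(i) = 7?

1

We have s(0) = 9; s(1) = 7; s(2) = 1; s(3) = 5; s(4) = 6; s(5) = 9.
The sequence repeats with period 5.
The value 7 first appears (with i ≥ 1) at s(1).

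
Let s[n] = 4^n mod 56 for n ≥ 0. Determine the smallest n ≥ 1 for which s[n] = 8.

3

We have s[0] = 1, s[1] = 4, s[2] = 16, s[3] = 8, s[4] = 32, s[5] = 16.
Since s[5] = s[2] = 16, the sequence is eventually periodic: after a pre-period of length 2 it cycles with period 3.
The value 8 first appears (with n ≥ 1) at s[3].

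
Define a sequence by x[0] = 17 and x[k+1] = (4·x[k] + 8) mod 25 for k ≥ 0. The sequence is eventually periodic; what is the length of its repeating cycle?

10

We have x[0] = 17; x[1] = 1; x[2] = 12; x[3] = 6; x[4] = 7; x[5] = 11; x[6] = 2; x[7] = 16; x[8] = 22; x[9] = 21; x[10] = 17.
The sequence repeats with period 10.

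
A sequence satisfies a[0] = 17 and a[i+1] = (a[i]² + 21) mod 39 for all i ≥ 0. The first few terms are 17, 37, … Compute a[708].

a[0] = 17,  a[1] = 37,  a[2] = 25,  a[3] = 22,  a[4] = 37.
Since a[4] = a[1] = 37, the sequence is eventually periodic: after a pre-period of length 1 it cycles with period 3.
For i ≥ 1, a[i] depends only on (i - 1) mod 3. (708 - 1) mod 3 = 2, so a[708] = a[3] = 22.

22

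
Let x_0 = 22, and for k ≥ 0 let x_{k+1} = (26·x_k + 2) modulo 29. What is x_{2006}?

28

We have x_0 = 22, x_1 = 23, x_2 = 20, x_3 = 0, x_4 = 2, x_5 = 25, x_6 = 14, x_7 = 18, x_8 = 6, x_9 = 13, x_{10} = 21, x_{11} = 26, x_{12} = 11, x_{13} = 27, x_{14} = 8, x_{15} = 7, x_{16} = 10, x_{17} = 1, x_{18} = 28, x_{19} = 5, x_{20} = 16, x_{21} = 12, x_{22} = 24, x_{23} = 17, x_{24} = 9, x_{25} = 4, x_{26} = 19, x_{27} = 3, x_{28} = 22.
The sequence repeats with period 28.
So x_{2006} = x_{0 + ((2006-0) mod 28)} = x_{18} = 28.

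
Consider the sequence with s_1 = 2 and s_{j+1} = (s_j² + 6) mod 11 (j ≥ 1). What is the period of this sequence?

5

Computing terms: s_1 = 2,  s_2 = 10,  s_3 = 7,  s_4 = 0,  s_5 = 6,  s_6 = 9,  s_7 = 10.
Since s_7 = s_2 = 10, the sequence is eventually periodic: after a pre-period of length 1 it cycles with period 5.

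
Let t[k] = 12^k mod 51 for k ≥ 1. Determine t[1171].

We have t[1] = 12,  t[2] = 42,  t[3] = 45,  t[4] = 30,  t[5] = 3,  t[6] = 36,  t[7] = 24,  t[8] = 33,  t[9] = 39,  t[10] = 9,  t[11] = 6,  t[12] = 21,  t[13] = 48,  t[14] = 15,  t[15] = 27,  t[16] = 18,  t[17] = 12.
Since t[17] = t[1] = 12, the sequence is periodic with period 16.
(1171 - 1) mod 16 = 2, so t[1171] = t[3] = 45.

45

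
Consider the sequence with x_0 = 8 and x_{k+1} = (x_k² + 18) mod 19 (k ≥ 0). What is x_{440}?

16

Listing terms: x_0 = 8; x_1 = 6; x_2 = 16; x_3 = 8.
Since x_3 = x_0 = 8, the sequence is periodic with period 3.
(440 - 0) mod 3 = 2, so x_{440} = x_2 = 16.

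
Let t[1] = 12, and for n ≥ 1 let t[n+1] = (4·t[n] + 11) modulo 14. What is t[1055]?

Listing terms: t[1] = 12,  t[2] = 3,  t[3] = 9,  t[4] = 5,  t[5] = 3.
Since t[5] = t[2] = 3, the sequence is eventually periodic: after a pre-period of length 1 it cycles with period 3.
For n ≥ 2, t[n] depends only on (n - 2) mod 3. (1055 - 2) mod 3 = 0, so t[1055] = t[2] = 3.

3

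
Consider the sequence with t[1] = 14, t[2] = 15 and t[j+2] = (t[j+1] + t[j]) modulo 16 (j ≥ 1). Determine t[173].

Computing terms: t[1] = 14, t[2] = 15, t[3] = 13, t[4] = 12, t[5] = 9, t[6] = 5, t[7] = 14, t[8] = 3, t[9] = 1, t[10] = 4, t[11] = 5, t[12] = 9, t[13] = 14, t[14] = 7, t[15] = 5, t[16] = 12, t[17] = 1, t[18] = 13, t[19] = 14, t[20] = 11, t[21] = 9, t[22] = 4, t[23] = 13, t[24] = 1, t[25] = 14, t[26] = 15.
Since (t[25], t[26]) = (t[1], t[2]) = (14, 15) (two consecutive terms determine the rest), the sequence is periodic with period 24.
So t[173] = t[1 + ((173-1) mod 24)] = t[5] = 9.

9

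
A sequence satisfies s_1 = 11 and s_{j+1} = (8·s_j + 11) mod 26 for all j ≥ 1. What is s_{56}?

13

Listing terms: s_1 = 11,  s_2 = 21,  s_3 = 23,  s_4 = 13,  s_5 = 11.
The sequence repeats with period 4.
So s_{56} = s_{1 + ((56-1) mod 4)} = s_4 = 13.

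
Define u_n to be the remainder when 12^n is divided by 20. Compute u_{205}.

12

Listing terms: u_1 = 12,  u_2 = 4,  u_3 = 8,  u_4 = 16,  u_5 = 12.
The sequence repeats with period 4.
So u_{205} = u_{1 + ((205-1) mod 4)} = u_1 = 12.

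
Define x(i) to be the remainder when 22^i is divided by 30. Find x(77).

22

Listing terms: x(1) = 22,  x(2) = 4,  x(3) = 28,  x(4) = 16,  x(5) = 22.
The sequence repeats with period 4.
(77 - 1) mod 4 = 0, so x(77) = x(1) = 22.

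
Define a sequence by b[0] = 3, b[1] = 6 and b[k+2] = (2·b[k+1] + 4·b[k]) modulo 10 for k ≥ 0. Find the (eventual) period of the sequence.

Listing terms: b[0] = 3,  b[1] = 6,  b[2] = 4,  b[3] = 2,  b[4] = 0,  b[5] = 8,  b[6] = 6,  b[7] = 4.
Since (b[6], b[7]) = (b[1], b[2]) = (6, 4) (two consecutive terms determine the rest), the sequence is eventually periodic: after a pre-period of length 1 it cycles with period 5.

5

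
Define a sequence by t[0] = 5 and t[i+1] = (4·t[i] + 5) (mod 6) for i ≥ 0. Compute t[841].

1

Listing terms: t[0] = 5,  t[1] = 1,  t[2] = 3,  t[3] = 5.
The sequence repeats with period 3.
(841 - 0) mod 3 = 1, so t[841] = t[1] = 1.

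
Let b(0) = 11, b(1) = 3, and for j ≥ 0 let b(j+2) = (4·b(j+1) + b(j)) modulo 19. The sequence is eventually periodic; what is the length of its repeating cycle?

We have b(0) = 11,  b(1) = 3,  b(2) = 4,  b(3) = 0,  b(4) = 4,  b(5) = 16,  b(6) = 11,  b(7) = 3.
The sequence repeats with period 6.

6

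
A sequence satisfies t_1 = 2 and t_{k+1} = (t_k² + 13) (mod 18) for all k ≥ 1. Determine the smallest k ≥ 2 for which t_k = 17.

2

We have t_1 = 2; t_2 = 17; t_3 = 14; t_4 = 11; t_5 = 8; t_6 = 5; t_7 = 2.
Since t_7 = t_1 = 2, the sequence is periodic with period 6.
The value 17 first appears (with k ≥ 2) at t_2.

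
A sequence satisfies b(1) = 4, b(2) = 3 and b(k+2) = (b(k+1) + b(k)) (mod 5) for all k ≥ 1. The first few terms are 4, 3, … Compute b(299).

0

Listing terms: b(1) = 4,  b(2) = 3,  b(3) = 2,  b(4) = 0,  b(5) = 2,  b(6) = 2,  b(7) = 4,  b(8) = 1,  b(9) = 0,  b(10) = 1,  b(11) = 1,  b(12) = 2,  b(13) = 3,  b(14) = 0,  b(15) = 3,  b(16) = 3,  b(17) = 1,  b(18) = 4,  b(19) = 0,  b(20) = 4,  b(21) = 4,  b(22) = 3.
Since (b(21), b(22)) = (b(1), b(2)) = (4, 3) (two consecutive terms determine the rest), the sequence is periodic with period 20.
So b(299) = b(1 + ((299-1) mod 20)) = b(19) = 0.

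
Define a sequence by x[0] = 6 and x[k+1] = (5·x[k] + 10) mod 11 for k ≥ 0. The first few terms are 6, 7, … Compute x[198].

Computing terms: x[0] = 6,  x[1] = 7,  x[2] = 1,  x[3] = 4,  x[4] = 8,  x[5] = 6.
Since x[5] = x[0] = 6, the sequence is periodic with period 5.
(198 - 0) mod 5 = 3, so x[198] = x[3] = 4.

4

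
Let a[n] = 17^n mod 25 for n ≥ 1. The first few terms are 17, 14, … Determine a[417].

a[1] = 17; a[2] = 14; a[3] = 13; a[4] = 21; a[5] = 7; a[6] = 19; a[7] = 23; a[8] = 16; a[9] = 22; a[10] = 24; a[11] = 8; a[12] = 11; a[13] = 12; a[14] = 4; a[15] = 18; a[16] = 6; a[17] = 2; a[18] = 9; a[19] = 3; a[20] = 1; a[21] = 17.
The sequence repeats with period 20.
(417 - 1) mod 20 = 16, so a[417] = a[17] = 2.

2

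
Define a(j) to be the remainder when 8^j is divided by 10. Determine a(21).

We have a(1) = 8; a(2) = 4; a(3) = 2; a(4) = 6; a(5) = 8.
Since a(5) = a(1) = 8, the sequence is periodic with period 4.
So a(21) = a(1 + ((21-1) mod 4)) = a(1) = 8.

8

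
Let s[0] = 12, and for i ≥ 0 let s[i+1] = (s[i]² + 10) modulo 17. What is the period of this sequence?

Listing terms: s[0] = 12; s[1] = 1; s[2] = 11; s[3] = 12.
Since s[3] = s[0] = 12, the sequence is periodic with period 3.

3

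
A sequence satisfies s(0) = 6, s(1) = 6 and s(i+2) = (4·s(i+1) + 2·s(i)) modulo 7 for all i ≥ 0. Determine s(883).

1

We have s(0) = 6, s(1) = 6, s(2) = 1, s(3) = 2, s(4) = 3, s(5) = 2, s(6) = 0, s(7) = 4, s(8) = 2, s(9) = 2, s(10) = 5, s(11) = 3, s(12) = 1, s(13) = 3, s(14) = 0, s(15) = 6, s(16) = 3, s(17) = 3, s(18) = 4, s(19) = 1, s(20) = 5, s(21) = 1, s(22) = 0, s(23) = 2, s(24) = 1, s(25) = 1, s(26) = 6, s(27) = 5, s(28) = 4, s(29) = 5, s(30) = 0, s(31) = 3, s(32) = 5, s(33) = 5, s(34) = 2, s(35) = 4, s(36) = 6, s(37) = 4, s(38) = 0, s(39) = 1, s(40) = 4, s(41) = 4, s(42) = 3, s(43) = 6, s(44) = 2, s(45) = 6, s(46) = 0, s(47) = 5, s(48) = 6, s(49) = 6.
The sequence repeats with period 48.
(883 - 0) mod 48 = 19, so s(883) = s(19) = 1.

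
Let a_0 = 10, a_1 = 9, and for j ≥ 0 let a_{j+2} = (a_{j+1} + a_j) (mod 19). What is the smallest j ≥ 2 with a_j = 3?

a_0 = 10, a_1 = 9, a_2 = 0, a_3 = 9, a_4 = 9, a_5 = 18, a_6 = 8, a_7 = 7, a_8 = 15, a_9 = 3, a_{10} = 18, a_{11} = 2, a_{12} = 1, a_{13} = 3, a_{14} = 4, a_{15} = 7, a_{16} = 11, a_{17} = 18, a_{18} = 10, a_{19} = 9.
The sequence repeats with period 18.
The value 3 first appears (with j ≥ 2) at a_9.

9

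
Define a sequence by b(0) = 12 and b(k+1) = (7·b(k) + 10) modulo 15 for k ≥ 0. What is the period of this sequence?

12

Listing terms: b(0) = 12,  b(1) = 4,  b(2) = 8,  b(3) = 6,  b(4) = 7,  b(5) = 14,  b(6) = 3,  b(7) = 1,  b(8) = 2,  b(9) = 9,  b(10) = 13,  b(11) = 11,  b(12) = 12.
Since b(12) = b(0) = 12, the sequence is periodic with period 12.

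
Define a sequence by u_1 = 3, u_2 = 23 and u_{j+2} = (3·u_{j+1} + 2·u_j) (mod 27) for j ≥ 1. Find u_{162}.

20

We have u_1 = 3; u_2 = 23; u_3 = 21; u_4 = 1; u_5 = 18; u_6 = 2; u_7 = 15; u_8 = 22; u_9 = 15; u_{10} = 8; u_{11} = 0; u_{12} = 16; u_{13} = 21; u_{14} = 14; u_{15} = 3; u_{16} = 10; u_{17} = 9; u_{18} = 20; u_{19} = 24; u_{20} = 4; u_{21} = 6; u_{22} = 26; u_{23} = 9; u_{24} = 25; u_{25} = 12; u_{26} = 5; u_{27} = 12; u_{28} = 19; u_{29} = 0; u_{30} = 11; u_{31} = 6; u_{32} = 13; u_{33} = 24; u_{34} = 17; u_{35} = 18; u_{36} = 7; u_{37} = 3; u_{38} = 23.
The sequence repeats with period 36.
(162 - 1) mod 36 = 17, so u_{162} = u_{18} = 20.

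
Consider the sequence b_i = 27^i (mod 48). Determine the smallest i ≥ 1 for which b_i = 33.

4

b_0 = 1; b_1 = 27; b_2 = 9; b_3 = 3; b_4 = 33; b_5 = 27.
Since b_5 = b_1 = 27, the sequence is eventually periodic: after a pre-period of length 1 it cycles with period 4.
The value 33 first appears (with i ≥ 1) at b_4.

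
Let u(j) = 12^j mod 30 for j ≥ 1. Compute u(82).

Listing terms: u(1) = 12,  u(2) = 24,  u(3) = 18,  u(4) = 6,  u(5) = 12.
Since u(5) = u(1) = 12, the sequence is periodic with period 4.
(82 - 1) mod 4 = 1, so u(82) = u(2) = 24.

24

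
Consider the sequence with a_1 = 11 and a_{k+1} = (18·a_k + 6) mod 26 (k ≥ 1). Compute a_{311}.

12

Computing terms: a_1 = 11,  a_2 = 22,  a_3 = 12,  a_4 = 14,  a_5 = 24,  a_6 = 22.
Since a_6 = a_2 = 22, the sequence is eventually periodic: after a pre-period of length 1 it cycles with period 4.
For k ≥ 2, a_k depends only on (k - 2) mod 4. (311 - 2) mod 4 = 1, so a_{311} = a_3 = 12.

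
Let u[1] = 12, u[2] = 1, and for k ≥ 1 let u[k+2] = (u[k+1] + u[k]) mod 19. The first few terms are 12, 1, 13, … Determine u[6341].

u[1] = 12,  u[2] = 1,  u[3] = 13,  u[4] = 14,  u[5] = 8,  u[6] = 3,  u[7] = 11,  u[8] = 14,  u[9] = 6,  u[10] = 1,  u[11] = 7,  u[12] = 8,  u[13] = 15,  u[14] = 4,  u[15] = 0,  u[16] = 4,  u[17] = 4,  u[18] = 8,  u[19] = 12,  u[20] = 1.
Since (u[19], u[20]) = (u[1], u[2]) = (12, 1) (two consecutive terms determine the rest), the sequence is periodic with period 18.
So u[6341] = u[1 + ((6341-1) mod 18)] = u[5] = 8.

8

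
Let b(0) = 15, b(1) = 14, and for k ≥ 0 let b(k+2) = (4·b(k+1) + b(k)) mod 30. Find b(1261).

Computing terms: b(0) = 15,  b(1) = 14,  b(2) = 11,  b(3) = 28,  b(4) = 3,  b(5) = 10,  b(6) = 13,  b(7) = 2,  b(8) = 21,  b(9) = 26,  b(10) = 5,  b(11) = 16,  b(12) = 9,  b(13) = 22,  b(14) = 7,  b(15) = 20,  b(16) = 27,  b(17) = 8,  b(18) = 29,  b(19) = 4,  b(20) = 15,  b(21) = 4,  b(22) = 1,  b(23) = 8,  b(24) = 3,  b(25) = 20,  b(26) = 23,  b(27) = 22,  b(28) = 21,  b(29) = 16,  b(30) = 25,  b(31) = 26,  b(32) = 9,  b(33) = 2,  b(34) = 17,  b(35) = 10,  b(36) = 27,  b(37) = 28,  b(38) = 19,  b(39) = 14,  b(40) = 15,  b(41) = 14.
Since (b(40), b(41)) = (b(0), b(1)) = (15, 14) (two consecutive terms determine the rest), the sequence is periodic with period 40.
So b(1261) = b(0 + ((1261-0) mod 40)) = b(21) = 4.

4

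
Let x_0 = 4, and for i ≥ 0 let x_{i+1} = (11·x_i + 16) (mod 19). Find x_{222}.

4

Listing terms: x_0 = 4, x_1 = 3, x_2 = 11, x_3 = 4.
The sequence repeats with period 3.
So x_{222} = x_{0 + ((222-0) mod 3)} = x_0 = 4.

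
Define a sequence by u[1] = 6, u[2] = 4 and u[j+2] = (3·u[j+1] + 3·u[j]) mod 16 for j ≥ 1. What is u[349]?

Computing terms: u[1] = 6; u[2] = 4; u[3] = 14; u[4] = 6; u[5] = 12; u[6] = 6; u[7] = 6; u[8] = 4.
The sequence repeats with period 6.
(349 - 1) mod 6 = 0, so u[349] = u[1] = 6.

6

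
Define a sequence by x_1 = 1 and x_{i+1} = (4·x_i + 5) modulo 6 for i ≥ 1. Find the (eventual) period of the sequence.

Computing terms: x_1 = 1,  x_2 = 3,  x_3 = 5,  x_4 = 1.
Since x_4 = x_1 = 1, the sequence is periodic with period 3.

3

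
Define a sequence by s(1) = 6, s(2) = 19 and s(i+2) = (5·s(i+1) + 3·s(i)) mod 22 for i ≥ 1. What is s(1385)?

Listing terms: s(1) = 6; s(2) = 19; s(3) = 3; s(4) = 6; s(5) = 17; s(6) = 15; s(7) = 16; s(8) = 15; s(9) = 13; s(10) = 0; s(11) = 17; s(12) = 19; s(13) = 14; s(14) = 17; s(15) = 17; s(16) = 4; s(17) = 5; s(18) = 15; s(19) = 2; s(20) = 11; s(21) = 17; s(22) = 8; s(23) = 3; s(24) = 17; s(25) = 6; s(26) = 15; s(27) = 5; s(28) = 4; s(29) = 13; s(30) = 11; s(31) = 6; s(32) = 19.
The sequence repeats with period 30.
(1385 - 1) mod 30 = 4, so s(1385) = s(5) = 17.

17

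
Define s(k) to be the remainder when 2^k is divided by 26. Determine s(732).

Computing terms: s(0) = 1; s(1) = 2; s(2) = 4; s(3) = 8; s(4) = 16; s(5) = 6; s(6) = 12; s(7) = 24; s(8) = 22; s(9) = 18; s(10) = 10; s(11) = 20; s(12) = 14; s(13) = 2.
Since s(13) = s(1) = 2, the sequence is eventually periodic: after a pre-period of length 1 it cycles with period 12.
For k ≥ 1, s(k) depends only on (k - 1) mod 12. (732 - 1) mod 12 = 11, so s(732) = s(12) = 14.

14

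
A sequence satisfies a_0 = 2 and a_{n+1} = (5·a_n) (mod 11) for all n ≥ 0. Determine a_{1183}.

a_0 = 2,  a_1 = 10,  a_2 = 6,  a_3 = 8,  a_4 = 7,  a_5 = 2.
The sequence repeats with period 5.
So a_{1183} = a_{0 + ((1183-0) mod 5)} = a_3 = 8.

8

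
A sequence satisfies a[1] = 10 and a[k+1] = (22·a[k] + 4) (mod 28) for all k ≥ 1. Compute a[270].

8

Computing terms: a[1] = 10, a[2] = 0, a[3] = 4, a[4] = 8, a[5] = 12, a[6] = 16, a[7] = 20, a[8] = 24, a[9] = 0.
Since a[9] = a[2] = 0, the sequence is eventually periodic: after a pre-period of length 1 it cycles with period 7.
For k ≥ 2, a[k] depends only on (k - 2) mod 7. (270 - 2) mod 7 = 2, so a[270] = a[4] = 8.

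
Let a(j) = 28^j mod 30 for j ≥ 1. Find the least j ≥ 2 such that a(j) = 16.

4

We have a(1) = 28; a(2) = 4; a(3) = 22; a(4) = 16; a(5) = 28.
The sequence repeats with period 4.
The value 16 first appears (with j ≥ 2) at a(4).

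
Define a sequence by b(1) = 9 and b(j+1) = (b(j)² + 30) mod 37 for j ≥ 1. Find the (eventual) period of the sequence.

3

We have b(1) = 9,  b(2) = 0,  b(3) = 30,  b(4) = 5,  b(5) = 18,  b(6) = 21,  b(7) = 27,  b(8) = 19,  b(9) = 21.
Since b(9) = b(6) = 21, the sequence is eventually periodic: after a pre-period of length 5 it cycles with period 3.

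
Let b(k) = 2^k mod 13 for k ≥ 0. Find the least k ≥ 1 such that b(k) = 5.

Computing terms: b(0) = 1,  b(1) = 2,  b(2) = 4,  b(3) = 8,  b(4) = 3,  b(5) = 6,  b(6) = 12,  b(7) = 11,  b(8) = 9,  b(9) = 5,  b(10) = 10,  b(11) = 7,  b(12) = 1.
The sequence repeats with period 12.
The value 5 first appears (with k ≥ 1) at b(9).

9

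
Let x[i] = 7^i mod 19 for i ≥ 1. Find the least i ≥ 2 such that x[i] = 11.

x[1] = 7, x[2] = 11, x[3] = 1, x[4] = 7.
The sequence repeats with period 3.
The value 11 first appears (with i ≥ 2) at x[2].

2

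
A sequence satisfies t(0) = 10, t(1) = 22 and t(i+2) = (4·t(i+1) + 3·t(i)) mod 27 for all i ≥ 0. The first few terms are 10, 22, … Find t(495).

Listing terms: t(0) = 10, t(1) = 22, t(2) = 10, t(3) = 25, t(4) = 22, t(5) = 1, t(6) = 16, t(7) = 13, t(8) = 19, t(9) = 7, t(10) = 4, t(11) = 10, t(12) = 25.
Since (t(11), t(12)) = (t(2), t(3)) = (10, 25) (two consecutive terms determine the rest), the sequence is eventually periodic: after a pre-period of length 2 it cycles with period 9.
For i ≥ 2, t(i) depends only on (i - 2) mod 9. (495 - 2) mod 9 = 7, so t(495) = t(9) = 7.

7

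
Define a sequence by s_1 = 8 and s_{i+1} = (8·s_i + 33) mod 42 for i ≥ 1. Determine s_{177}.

Listing terms: s_1 = 8; s_2 = 13; s_3 = 11; s_4 = 37; s_5 = 35; s_6 = 19; s_7 = 17; s_8 = 1; s_9 = 41; s_{10} = 25; s_{11} = 23; s_{12} = 7; s_{13} = 5; s_{14} = 31; s_{15} = 29; s_{16} = 13.
Since s_{16} = s_2 = 13, the sequence is eventually periodic: after a pre-period of length 1 it cycles with period 14.
For i ≥ 2, s_i depends only on (i - 2) mod 14. (177 - 2) mod 14 = 7, so s_{177} = s_9 = 41.

41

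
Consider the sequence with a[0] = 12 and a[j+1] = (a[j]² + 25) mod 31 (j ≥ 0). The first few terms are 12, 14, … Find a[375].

10

Computing terms: a[0] = 12,  a[1] = 14,  a[2] = 4,  a[3] = 10,  a[4] = 1,  a[5] = 26,  a[6] = 19,  a[7] = 14.
Since a[7] = a[1] = 14, the sequence is eventually periodic: after a pre-period of length 1 it cycles with period 6.
For j ≥ 1, a[j] depends only on (j - 1) mod 6. (375 - 1) mod 6 = 2, so a[375] = a[3] = 10.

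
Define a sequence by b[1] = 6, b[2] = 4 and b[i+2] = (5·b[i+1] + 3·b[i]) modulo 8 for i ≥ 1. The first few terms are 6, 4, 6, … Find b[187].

6

b[1] = 6; b[2] = 4; b[3] = 6; b[4] = 2; b[5] = 4; b[6] = 2; b[7] = 6; b[8] = 4.
Since (b[7], b[8]) = (b[1], b[2]) = (6, 4) (two consecutive terms determine the rest), the sequence is periodic with period 6.
So b[187] = b[1 + ((187-1) mod 6)] = b[1] = 6.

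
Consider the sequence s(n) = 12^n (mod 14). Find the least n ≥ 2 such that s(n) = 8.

6

We have s(1) = 12,  s(2) = 4,  s(3) = 6,  s(4) = 2,  s(5) = 10,  s(6) = 8,  s(7) = 12.
Since s(7) = s(1) = 12, the sequence is periodic with period 6.
The value 8 first appears (with n ≥ 2) at s(6).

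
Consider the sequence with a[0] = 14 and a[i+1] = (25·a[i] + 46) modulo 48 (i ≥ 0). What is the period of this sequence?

24

Computing terms: a[0] = 14,  a[1] = 12,  a[2] = 10,  a[3] = 8,  a[4] = 6,  a[5] = 4,  a[6] = 2,  a[7] = 0,  a[8] = 46,  a[9] = 44,  a[10] = 42,  a[11] = 40,  a[12] = 38,  a[13] = 36,  a[14] = 34,  a[15] = 32,  a[16] = 30,  a[17] = 28,  a[18] = 26,  a[19] = 24,  a[20] = 22,  a[21] = 20,  a[22] = 18,  a[23] = 16,  a[24] = 14.
The sequence repeats with period 24.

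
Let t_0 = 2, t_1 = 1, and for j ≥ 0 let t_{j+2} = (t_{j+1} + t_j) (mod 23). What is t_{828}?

0

t_0 = 2, t_1 = 1, t_2 = 3, t_3 = 4, t_4 = 7, t_5 = 11, t_6 = 18, t_7 = 6, t_8 = 1, t_9 = 7, t_{10} = 8, t_{11} = 15, t_{12} = 0, t_{13} = 15, t_{14} = 15, t_{15} = 7, t_{16} = 22, t_{17} = 6, t_{18} = 5, t_{19} = 11, t_{20} = 16, t_{21} = 4, t_{22} = 20, t_{23} = 1, t_{24} = 21, t_{25} = 22, t_{26} = 20, t_{27} = 19, t_{28} = 16, t_{29} = 12, t_{30} = 5, t_{31} = 17, t_{32} = 22, t_{33} = 16, t_{34} = 15, t_{35} = 8, t_{36} = 0, t_{37} = 8, t_{38} = 8, t_{39} = 16, t_{40} = 1, t_{41} = 17, t_{42} = 18, t_{43} = 12, t_{44} = 7, t_{45} = 19, t_{46} = 3, t_{47} = 22, t_{48} = 2, t_{49} = 1.
The sequence repeats with period 48.
(828 - 0) mod 48 = 12, so t_{828} = t_{12} = 0.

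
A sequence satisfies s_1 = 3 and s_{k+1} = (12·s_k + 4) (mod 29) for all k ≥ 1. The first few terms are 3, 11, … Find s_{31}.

20

Computing terms: s_1 = 3,  s_2 = 11,  s_3 = 20,  s_4 = 12,  s_5 = 3.
The sequence repeats with period 4.
(31 - 1) mod 4 = 2, so s_{31} = s_3 = 20.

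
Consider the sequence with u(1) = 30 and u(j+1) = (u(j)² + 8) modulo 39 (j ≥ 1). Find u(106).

35

Computing terms: u(1) = 30,  u(2) = 11,  u(3) = 12,  u(4) = 35,  u(5) = 24,  u(6) = 38,  u(7) = 9,  u(8) = 11.
Since u(8) = u(2) = 11, the sequence is eventually periodic: after a pre-period of length 1 it cycles with period 6.
For j ≥ 2, u(j) depends only on (j - 2) mod 6. (106 - 2) mod 6 = 2, so u(106) = u(4) = 35.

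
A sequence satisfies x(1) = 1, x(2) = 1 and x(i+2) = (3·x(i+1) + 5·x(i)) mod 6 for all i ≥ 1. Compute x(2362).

1

Listing terms: x(1) = 1; x(2) = 1; x(3) = 2; x(4) = 5; x(5) = 1; x(6) = 4; x(7) = 5; x(8) = 5; x(9) = 4; x(10) = 1; x(11) = 5; x(12) = 2; x(13) = 1; x(14) = 1.
The sequence repeats with period 12.
(2362 - 1) mod 12 = 9, so x(2362) = x(10) = 1.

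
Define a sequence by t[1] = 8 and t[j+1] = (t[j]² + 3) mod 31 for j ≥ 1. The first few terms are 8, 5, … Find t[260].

t[1] = 8, t[2] = 5, t[3] = 28, t[4] = 12, t[5] = 23, t[6] = 5.
Since t[6] = t[2] = 5, the sequence is eventually periodic: after a pre-period of length 1 it cycles with period 4.
For j ≥ 2, t[j] depends only on (j - 2) mod 4. (260 - 2) mod 4 = 2, so t[260] = t[4] = 12.

12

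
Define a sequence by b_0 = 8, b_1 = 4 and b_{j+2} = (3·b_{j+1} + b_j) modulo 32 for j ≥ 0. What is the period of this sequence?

12

We have b_0 = 8, b_1 = 4, b_2 = 20, b_3 = 0, b_4 = 20, b_5 = 28, b_6 = 8, b_7 = 20, b_8 = 4, b_9 = 0, b_{10} = 4, b_{11} = 12, b_{12} = 8, b_{13} = 4.
The sequence repeats with period 12.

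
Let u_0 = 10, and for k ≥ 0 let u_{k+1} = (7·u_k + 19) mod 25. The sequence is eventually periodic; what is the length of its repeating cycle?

4

Listing terms: u_0 = 10, u_1 = 14, u_2 = 17, u_3 = 13, u_4 = 10.
Since u_4 = u_0 = 10, the sequence is periodic with period 4.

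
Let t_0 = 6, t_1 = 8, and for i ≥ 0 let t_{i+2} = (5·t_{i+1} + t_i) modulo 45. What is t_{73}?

We have t_0 = 6; t_1 = 8; t_2 = 1; t_3 = 13; t_4 = 21; t_5 = 28; t_6 = 26; t_7 = 23; t_8 = 6; t_9 = 8.
The sequence repeats with period 8.
(73 - 0) mod 8 = 1, so t_{73} = t_1 = 8.

8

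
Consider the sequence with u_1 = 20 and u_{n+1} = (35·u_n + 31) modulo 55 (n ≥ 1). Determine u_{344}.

36

Computing terms: u_1 = 20; u_2 = 16; u_3 = 41; u_4 = 36; u_5 = 26; u_6 = 6; u_7 = 21; u_8 = 51; u_9 = 1; u_{10} = 11; u_{11} = 31; u_{12} = 16.
Since u_{12} = u_2 = 16, the sequence is eventually periodic: after a pre-period of length 1 it cycles with period 10.
For n ≥ 2, u_n depends only on (n - 2) mod 10. (344 - 2) mod 10 = 2, so u_{344} = u_4 = 36.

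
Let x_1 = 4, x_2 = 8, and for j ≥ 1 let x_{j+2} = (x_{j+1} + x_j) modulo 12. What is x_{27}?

0

Listing terms: x_1 = 4; x_2 = 8; x_3 = 0; x_4 = 8; x_5 = 8; x_6 = 4; x_7 = 0; x_8 = 4; x_9 = 4; x_{10} = 8.
The sequence repeats with period 8.
So x_{27} = x_{1 + ((27-1) mod 8)} = x_3 = 0.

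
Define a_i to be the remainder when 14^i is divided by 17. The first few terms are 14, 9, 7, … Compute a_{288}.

a_1 = 14,  a_2 = 9,  a_3 = 7,  a_4 = 13,  a_5 = 12,  a_6 = 15,  a_7 = 6,  a_8 = 16,  a_9 = 3,  a_{10} = 8,  a_{11} = 10,  a_{12} = 4,  a_{13} = 5,  a_{14} = 2,  a_{15} = 11,  a_{16} = 1,  a_{17} = 14.
The sequence repeats with period 16.
(288 - 1) mod 16 = 15, so a_{288} = a_{16} = 1.

1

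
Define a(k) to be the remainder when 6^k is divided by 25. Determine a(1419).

a(1) = 6; a(2) = 11; a(3) = 16; a(4) = 21; a(5) = 1; a(6) = 6.
Since a(6) = a(1) = 6, the sequence is periodic with period 5.
(1419 - 1) mod 5 = 3, so a(1419) = a(4) = 21.

21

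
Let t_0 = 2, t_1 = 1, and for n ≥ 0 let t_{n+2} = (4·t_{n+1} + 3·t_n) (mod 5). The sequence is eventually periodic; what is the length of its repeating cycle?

Computing terms: t_0 = 2; t_1 = 1; t_2 = 0; t_3 = 3; t_4 = 2; t_5 = 2; t_6 = 4; t_7 = 2; t_8 = 0; t_9 = 1; t_{10} = 4; t_{11} = 4; t_{12} = 3; t_{13} = 4; t_{14} = 0; t_{15} = 2; t_{16} = 3; t_{17} = 3; t_{18} = 1; t_{19} = 3; t_{20} = 0; t_{21} = 4; t_{22} = 1; t_{23} = 1; t_{24} = 2; t_{25} = 1.
Since (t_{24}, t_{25}) = (t_0, t_1) = (2, 1) (two consecutive terms determine the rest), the sequence is periodic with period 24.

24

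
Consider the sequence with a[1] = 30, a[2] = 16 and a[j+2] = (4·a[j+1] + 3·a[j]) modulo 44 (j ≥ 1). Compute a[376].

Computing terms: a[1] = 30; a[2] = 16; a[3] = 22; a[4] = 4; a[5] = 38; a[6] = 32; a[7] = 22; a[8] = 8; a[9] = 10; a[10] = 20; a[11] = 22; a[12] = 16; a[13] = 42; a[14] = 40; a[15] = 22; a[16] = 32; a[17] = 18; a[18] = 36; a[19] = 22; a[20] = 20; a[21] = 14; a[22] = 28; a[23] = 22; a[24] = 40; a[25] = 6; a[26] = 12; a[27] = 22; a[28] = 36; a[29] = 34; a[30] = 24; a[31] = 22; a[32] = 28; a[33] = 2; a[34] = 4; a[35] = 22; a[36] = 12; a[37] = 26; a[38] = 8; a[39] = 22; a[40] = 24; a[41] = 30; a[42] = 16.
Since (a[41], a[42]) = (a[1], a[2]) = (30, 16) (two consecutive terms determine the rest), the sequence is periodic with period 40.
So a[376] = a[1 + ((376-1) mod 40)] = a[16] = 32.

32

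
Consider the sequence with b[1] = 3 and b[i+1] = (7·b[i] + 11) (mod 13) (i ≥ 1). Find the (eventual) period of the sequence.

Listing terms: b[1] = 3,  b[2] = 6,  b[3] = 1,  b[4] = 5,  b[5] = 7,  b[6] = 8,  b[7] = 2,  b[8] = 12,  b[9] = 4,  b[10] = 0,  b[11] = 11,  b[12] = 10,  b[13] = 3.
The sequence repeats with period 12.

12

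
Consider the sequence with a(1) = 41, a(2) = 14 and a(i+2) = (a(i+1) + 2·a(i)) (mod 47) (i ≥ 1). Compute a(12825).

Listing terms: a(1) = 41,  a(2) = 14,  a(3) = 2,  a(4) = 30,  a(5) = 34,  a(6) = 0,  a(7) = 21,  a(8) = 21,  a(9) = 16,  a(10) = 11,  a(11) = 43,  a(12) = 18,  a(13) = 10,  a(14) = 46,  a(15) = 19,  a(16) = 17,  a(17) = 8,  a(18) = 42,  a(19) = 11,  a(20) = 1,  a(21) = 23,  a(22) = 25,  a(23) = 24,  a(24) = 27,  a(25) = 28,  a(26) = 35,  a(27) = 44,  a(28) = 20,  a(29) = 14,  a(30) = 7,  a(31) = 35,  a(32) = 2,  a(33) = 25,  a(34) = 29,  a(35) = 32,  a(36) = 43,  a(37) = 13,  a(38) = 5,  a(39) = 31,  a(40) = 41,  a(41) = 9,  a(42) = 44,  a(43) = 15,  a(44) = 9,  a(45) = 39,  a(46) = 10,  a(47) = 41,  a(48) = 14.
The sequence repeats with period 46.
(12825 - 1) mod 46 = 36, so a(12825) = a(37) = 13.

13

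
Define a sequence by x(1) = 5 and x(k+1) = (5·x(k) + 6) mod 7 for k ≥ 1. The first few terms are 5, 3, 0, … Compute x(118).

6

We have x(1) = 5,  x(2) = 3,  x(3) = 0,  x(4) = 6,  x(5) = 1,  x(6) = 4,  x(7) = 5.
Since x(7) = x(1) = 5, the sequence is periodic with period 6.
So x(118) = x(1 + ((118-1) mod 6)) = x(4) = 6.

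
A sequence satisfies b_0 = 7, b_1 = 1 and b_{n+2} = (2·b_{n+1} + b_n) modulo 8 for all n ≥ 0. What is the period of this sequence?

Computing terms: b_0 = 7,  b_1 = 1,  b_2 = 1,  b_3 = 3,  b_4 = 7,  b_5 = 1.
The sequence repeats with period 4.

4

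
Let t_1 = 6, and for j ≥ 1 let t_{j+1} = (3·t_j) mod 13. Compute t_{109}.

6

t_1 = 6, t_2 = 5, t_3 = 2, t_4 = 6.
Since t_4 = t_1 = 6, the sequence is periodic with period 3.
So t_{109} = t_{1 + ((109-1) mod 3)} = t_1 = 6.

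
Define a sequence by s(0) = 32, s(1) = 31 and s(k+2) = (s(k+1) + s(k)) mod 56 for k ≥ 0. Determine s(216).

24

Listing terms: s(0) = 32, s(1) = 31, s(2) = 7, s(3) = 38, s(4) = 45, s(5) = 27, s(6) = 16, s(7) = 43, s(8) = 3, s(9) = 46, s(10) = 49, s(11) = 39, s(12) = 32, s(13) = 15, s(14) = 47, s(15) = 6, s(16) = 53, s(17) = 3, s(18) = 0, s(19) = 3, s(20) = 3, s(21) = 6, s(22) = 9, s(23) = 15, s(24) = 24, s(25) = 39, s(26) = 7, s(27) = 46, s(28) = 53, s(29) = 43, s(30) = 40, s(31) = 27, s(32) = 11, s(33) = 38, s(34) = 49, s(35) = 31, s(36) = 24, s(37) = 55, s(38) = 23, s(39) = 22, s(40) = 45, s(41) = 11, s(42) = 0, s(43) = 11, s(44) = 11, s(45) = 22, s(46) = 33, s(47) = 55, s(48) = 32, s(49) = 31.
The sequence repeats with period 48.
So s(216) = s(0 + ((216-0) mod 48)) = s(24) = 24.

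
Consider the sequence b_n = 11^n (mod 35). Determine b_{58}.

11

Computing terms: b_0 = 1, b_1 = 11, b_2 = 16, b_3 = 1.
Since b_3 = b_0 = 1, the sequence is periodic with period 3.
So b_{58} = b_{0 + ((58-0) mod 3)} = b_1 = 11.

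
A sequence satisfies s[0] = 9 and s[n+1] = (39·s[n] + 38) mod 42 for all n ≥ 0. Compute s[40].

s[0] = 9,  s[1] = 11,  s[2] = 5,  s[3] = 23,  s[4] = 11.
Since s[4] = s[1] = 11, the sequence is eventually periodic: after a pre-period of length 1 it cycles with period 3.
For n ≥ 1, s[n] depends only on (n - 1) mod 3. (40 - 1) mod 3 = 0, so s[40] = s[1] = 11.

11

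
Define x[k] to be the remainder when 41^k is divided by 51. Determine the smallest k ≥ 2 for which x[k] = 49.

We have x[1] = 41; x[2] = 49; x[3] = 20; x[4] = 4; x[5] = 11; x[6] = 43; x[7] = 29; x[8] = 16; x[9] = 44; x[10] = 19; x[11] = 14; x[12] = 13; x[13] = 23; x[14] = 25; x[15] = 5; x[16] = 1; x[17] = 41.
The sequence repeats with period 16.
The value 49 first appears (with k ≥ 2) at x[2].

2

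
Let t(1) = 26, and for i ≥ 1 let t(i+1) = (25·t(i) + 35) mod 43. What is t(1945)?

17

Computing terms: t(1) = 26, t(2) = 40, t(3) = 3, t(4) = 24, t(5) = 33, t(6) = 0, t(7) = 35, t(8) = 7, t(9) = 38, t(10) = 39, t(11) = 21, t(12) = 1, t(13) = 17, t(14) = 30, t(15) = 11, t(16) = 9, t(17) = 2, t(18) = 42, t(19) = 10, t(20) = 27, t(21) = 22, t(22) = 26.
Since t(22) = t(1) = 26, the sequence is periodic with period 21.
So t(1945) = t(1 + ((1945-1) mod 21)) = t(13) = 17.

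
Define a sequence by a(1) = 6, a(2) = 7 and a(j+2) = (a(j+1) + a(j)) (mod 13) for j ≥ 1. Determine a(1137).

0

Listing terms: a(1) = 6, a(2) = 7, a(3) = 0, a(4) = 7, a(5) = 7, a(6) = 1, a(7) = 8, a(8) = 9, a(9) = 4, a(10) = 0, a(11) = 4, a(12) = 4, a(13) = 8, a(14) = 12, a(15) = 7, a(16) = 6, a(17) = 0, a(18) = 6, a(19) = 6, a(20) = 12, a(21) = 5, a(22) = 4, a(23) = 9, a(24) = 0, a(25) = 9, a(26) = 9, a(27) = 5, a(28) = 1, a(29) = 6, a(30) = 7.
The sequence repeats with period 28.
So a(1137) = a(1 + ((1137-1) mod 28)) = a(17) = 0.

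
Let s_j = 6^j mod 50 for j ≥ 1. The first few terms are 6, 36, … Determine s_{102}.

36

Listing terms: s_1 = 6, s_2 = 36, s_3 = 16, s_4 = 46, s_5 = 26, s_6 = 6.
Since s_6 = s_1 = 6, the sequence is periodic with period 5.
So s_{102} = s_{1 + ((102-1) mod 5)} = s_2 = 36.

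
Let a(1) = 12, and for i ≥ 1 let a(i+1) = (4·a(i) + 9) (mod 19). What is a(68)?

We have a(1) = 12; a(2) = 0; a(3) = 9; a(4) = 7; a(5) = 18; a(6) = 5; a(7) = 10; a(8) = 11; a(9) = 15; a(10) = 12.
Since a(10) = a(1) = 12, the sequence is periodic with period 9.
(68 - 1) mod 9 = 4, so a(68) = a(5) = 18.

18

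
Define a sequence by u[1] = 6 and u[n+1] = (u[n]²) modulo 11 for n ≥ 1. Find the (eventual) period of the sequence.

We have u[1] = 6; u[2] = 3; u[3] = 9; u[4] = 4; u[5] = 5; u[6] = 3.
Since u[6] = u[2] = 3, the sequence is eventually periodic: after a pre-period of length 1 it cycles with period 4.

4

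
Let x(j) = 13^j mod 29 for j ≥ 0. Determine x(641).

4

Computing terms: x(0) = 1,  x(1) = 13,  x(2) = 24,  x(3) = 22,  x(4) = 25,  x(5) = 6,  x(6) = 20,  x(7) = 28,  x(8) = 16,  x(9) = 5,  x(10) = 7,  x(11) = 4,  x(12) = 23,  x(13) = 9,  x(14) = 1.
Since x(14) = x(0) = 1, the sequence is periodic with period 14.
So x(641) = x(0 + ((641-0) mod 14)) = x(11) = 4.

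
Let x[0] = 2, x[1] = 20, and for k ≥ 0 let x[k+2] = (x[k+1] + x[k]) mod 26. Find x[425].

x[0] = 2,  x[1] = 20,  x[2] = 22,  x[3] = 16,  x[4] = 12,  x[5] = 2,  x[6] = 14,  x[7] = 16,  x[8] = 4,  x[9] = 20,  x[10] = 24,  x[11] = 18,  x[12] = 16,  x[13] = 8,  x[14] = 24,  x[15] = 6,  x[16] = 4,  x[17] = 10,  x[18] = 14,  x[19] = 24,  x[20] = 12,  x[21] = 10,  x[22] = 22,  x[23] = 6,  x[24] = 2,  x[25] = 8,  x[26] = 10,  x[27] = 18,  x[28] = 2,  x[29] = 20.
The sequence repeats with period 28.
So x[425] = x[0 + ((425-0) mod 28)] = x[5] = 2.

2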